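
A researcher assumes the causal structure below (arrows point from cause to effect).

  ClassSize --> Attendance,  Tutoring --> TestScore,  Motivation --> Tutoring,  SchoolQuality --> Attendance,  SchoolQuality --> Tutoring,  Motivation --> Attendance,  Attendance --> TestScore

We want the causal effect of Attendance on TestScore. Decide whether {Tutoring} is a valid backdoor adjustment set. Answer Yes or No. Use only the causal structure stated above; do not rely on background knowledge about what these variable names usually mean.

Backdoor paths from Attendance to TestScore (paths whose first edge points into Attendance):
  P1: Attendance <- SchoolQuality -> Tutoring -> TestScore
  P2: Attendance <- Motivation -> Tutoring -> TestScore
Condition 1 (no descendant of Attendance in the set): holds — descendants of Attendance are {TestScore}; none are in {Tutoring}.
Condition 2 (every backdoor path blocked by {Tutoring}):
  P1: blocked at chain node Tutoring ∈ conditioning set.
  P2: blocked at chain node Tutoring ∈ conditioning set.
{Tutoring} satisfies the backdoor criterion.

Yes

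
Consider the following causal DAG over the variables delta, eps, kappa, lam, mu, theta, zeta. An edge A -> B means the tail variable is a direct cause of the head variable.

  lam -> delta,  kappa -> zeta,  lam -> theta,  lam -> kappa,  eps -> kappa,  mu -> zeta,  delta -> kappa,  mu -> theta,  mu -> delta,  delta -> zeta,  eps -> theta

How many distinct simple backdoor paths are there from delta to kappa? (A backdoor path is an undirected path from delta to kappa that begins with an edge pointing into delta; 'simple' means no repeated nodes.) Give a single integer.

6

A backdoor path from delta to kappa is any simple undirected path whose first edge points into delta (i.e. leaves delta via a parent).
Parents of delta: {lam, mu}.
Enumerating:
  P1: delta <- mu -> theta <- lam -> kappa
  P2: delta <- mu -> theta <- eps -> kappa
  P3: delta <- mu -> zeta <- kappa
  P4: delta <- lam -> kappa
  P5: delta <- lam -> theta <- mu -> zeta <- kappa
  P6: delta <- lam -> theta <- eps -> kappa
That exhausts the simple backdoor paths. Count: 6.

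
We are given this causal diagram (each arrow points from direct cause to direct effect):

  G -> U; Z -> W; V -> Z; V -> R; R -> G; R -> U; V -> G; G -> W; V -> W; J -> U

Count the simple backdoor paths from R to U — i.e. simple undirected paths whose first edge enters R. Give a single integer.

3

A backdoor path from R to U is any simple undirected path whose first edge points into R (i.e. leaves R via a parent).
Parents of R: {V}.
Enumerating:
  P1: R <- V -> G -> U
  P2: R <- V -> Z -> W <- G -> U
  P3: R <- V -> W <- G -> U
That exhausts the simple backdoor paths. Count: 3.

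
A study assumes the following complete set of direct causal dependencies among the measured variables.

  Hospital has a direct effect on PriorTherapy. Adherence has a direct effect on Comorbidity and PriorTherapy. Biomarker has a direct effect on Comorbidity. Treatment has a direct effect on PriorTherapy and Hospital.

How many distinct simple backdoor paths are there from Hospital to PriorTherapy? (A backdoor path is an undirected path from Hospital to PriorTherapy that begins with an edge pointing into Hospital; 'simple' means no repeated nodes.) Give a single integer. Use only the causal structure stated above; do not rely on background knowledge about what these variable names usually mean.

A backdoor path from Hospital to PriorTherapy is any simple undirected path whose first edge points into Hospital (i.e. leaves Hospital via a parent).
Parents of Hospital: {Treatment}.
Enumerating:
  P1: Hospital <- Treatment -> PriorTherapy
That exhausts the simple backdoor paths. Count: 1.

1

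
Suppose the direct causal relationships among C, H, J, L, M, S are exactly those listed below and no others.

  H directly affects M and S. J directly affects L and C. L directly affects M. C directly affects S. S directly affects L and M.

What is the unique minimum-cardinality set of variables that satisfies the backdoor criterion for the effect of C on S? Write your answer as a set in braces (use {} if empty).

{}

Variables eligible for adjustment (non-descendants of C, excluding C and S): {H, J}.
Backdoor paths from C to S:
  P1: C <- J -> L <- S
  P2: C <- J -> L -> M <- H -> S
  P3: C <- J -> L -> M <- S
Each backdoor path contains an unconditioned collider, so every path is already blocked with the empty conditioning set:
  P1: blocked at collider L (neither it nor any descendant is in the conditioning set).
  P2: blocked at collider M (neither it nor any descendant is in the conditioning set).
  P3: blocked at collider M (neither it nor any descendant is in the conditioning set).
The empty set is therefore the unique smallest valid set.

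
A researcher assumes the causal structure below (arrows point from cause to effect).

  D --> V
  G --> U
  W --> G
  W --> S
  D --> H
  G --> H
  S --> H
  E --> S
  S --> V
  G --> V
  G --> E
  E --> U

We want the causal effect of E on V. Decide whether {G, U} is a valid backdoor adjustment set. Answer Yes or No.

Backdoor paths from E to V (paths whose first edge points into E):
  P1: E <- G <- W -> S -> H <- D -> V
  P2: E <- G <- W -> S -> V
  P3: E <- G -> H <- D -> V
  P4: E <- G -> H <- S -> V
  P5: E <- G -> V
Condition 1 (no descendant of E in the set): FAILS — U is a descendant of E.
Condition 2 (every backdoor path blocked by {G, U}):
  P1: blocked at chain node G ∈ conditioning set.
  P2: blocked at chain node G ∈ conditioning set.
  P3: blocked at fork node G ∈ conditioning set.
  P4: blocked at fork node G ∈ conditioning set.
  P5: blocked at fork node G ∈ conditioning set.
{G, U} does not satisfy the backdoor criterion.

No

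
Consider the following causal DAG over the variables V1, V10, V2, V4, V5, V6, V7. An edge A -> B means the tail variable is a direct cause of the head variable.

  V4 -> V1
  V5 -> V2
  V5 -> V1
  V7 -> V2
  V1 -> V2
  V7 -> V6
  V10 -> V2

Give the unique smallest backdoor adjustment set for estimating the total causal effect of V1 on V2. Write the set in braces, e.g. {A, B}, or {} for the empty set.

Variables eligible for adjustment (non-descendants of V1, excluding V1 and V2): {V10, V4, V5, V6, V7}.
Backdoor paths from V1 to V2:
  P1: V1 <- V5 -> V2
The empty set is not sufficient: P1 (V1 <- V5 -> V2) has no collider blocking it and no conditioned non-collider, so it is open.
Try {V5}:
  P1: blocked at fork node V5 ∈ conditioning set.
{V5} contains no descendant of V1 and blocks every backdoor path.
No other singleton works — e.g. {V7} leaves P1 open — so {V5} is the unique smallest valid adjustment set.

{V5}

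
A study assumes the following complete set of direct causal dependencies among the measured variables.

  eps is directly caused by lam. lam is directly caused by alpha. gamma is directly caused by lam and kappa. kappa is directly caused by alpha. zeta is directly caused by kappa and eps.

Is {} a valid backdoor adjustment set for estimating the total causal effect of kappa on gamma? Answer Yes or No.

Backdoor paths from kappa to gamma (paths whose first edge points into kappa):
  P1: kappa <- alpha -> lam -> gamma
Condition 1 (no descendant of kappa in the set): holds — descendants of kappa are {gamma, zeta}; none are in {}.
Condition 2 (every backdoor path blocked by {}):
  P1: open — no interior node is in the conditioning set.
{} does not satisfy the backdoor criterion.

No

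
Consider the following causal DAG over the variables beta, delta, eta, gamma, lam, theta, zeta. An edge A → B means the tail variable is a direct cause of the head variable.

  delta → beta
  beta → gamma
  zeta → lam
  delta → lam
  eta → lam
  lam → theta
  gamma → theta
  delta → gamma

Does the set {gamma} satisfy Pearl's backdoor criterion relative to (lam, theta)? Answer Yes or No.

Backdoor paths from lam to theta (paths whose first edge points into lam):
  P1: lam <- delta -> beta -> gamma -> theta
  P2: lam <- delta -> gamma -> theta
Condition 1 (no descendant of lam in the set): holds — descendants of lam are {theta}; none are in {gamma}.
Condition 2 (every backdoor path blocked by {gamma}):
  P1: blocked at chain node gamma ∈ conditioning set.
  P2: blocked at chain node gamma ∈ conditioning set.
{gamma} satisfies the backdoor criterion.

Yes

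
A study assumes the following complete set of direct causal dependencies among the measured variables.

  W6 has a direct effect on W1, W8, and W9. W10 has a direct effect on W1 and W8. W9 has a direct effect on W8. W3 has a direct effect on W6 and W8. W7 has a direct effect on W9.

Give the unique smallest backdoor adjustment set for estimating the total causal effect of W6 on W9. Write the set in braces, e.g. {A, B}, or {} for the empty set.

Variables eligible for adjustment (non-descendants of W6, excluding W6 and W9): {W10, W3, W7}.
Backdoor paths from W6 to W9:
  P1: W6 <- W3 -> W8 <- W9
Each backdoor path contains an unconditioned collider, so every path is already blocked with the empty conditioning set:
  P1: blocked at collider W8 (neither it nor any descendant is in the conditioning set).
The empty set is therefore the unique smallest valid set.

{}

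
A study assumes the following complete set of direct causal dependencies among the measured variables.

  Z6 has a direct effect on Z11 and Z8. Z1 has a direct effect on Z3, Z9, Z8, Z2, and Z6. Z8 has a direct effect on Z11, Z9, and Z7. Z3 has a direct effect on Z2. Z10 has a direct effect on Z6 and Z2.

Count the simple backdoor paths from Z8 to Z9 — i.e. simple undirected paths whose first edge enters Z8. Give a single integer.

4

A backdoor path from Z8 to Z9 is any simple undirected path whose first edge points into Z8 (i.e. leaves Z8 via a parent).
Parents of Z8: {Z1, Z6}.
Enumerating:
  P1: Z8 <- Z1 -> Z9
  P2: Z8 <- Z6 <- Z1 -> Z9
  P3: Z8 <- Z6 <- Z10 -> Z2 <- Z1 -> Z9
  P4: Z8 <- Z6 <- Z10 -> Z2 <- Z3 <- Z1 -> Z9
That exhausts the simple backdoor paths. Count: 4.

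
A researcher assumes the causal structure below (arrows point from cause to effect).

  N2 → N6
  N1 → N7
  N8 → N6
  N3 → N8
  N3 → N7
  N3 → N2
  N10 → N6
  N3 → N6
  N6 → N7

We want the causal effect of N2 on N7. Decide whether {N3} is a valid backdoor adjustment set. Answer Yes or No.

Yes

Backdoor paths from N2 to N7 (paths whose first edge points into N2):
  P1: N2 <- N3 -> N8 -> N6 -> N7
  P2: N2 <- N3 -> N6 -> N7
  P3: N2 <- N3 -> N7
Condition 1 (no descendant of N2 in the set): holds — descendants of N2 are {N6, N7}; none are in {N3}.
Condition 2 (every backdoor path blocked by {N3}):
  P1: blocked at fork node N3 ∈ conditioning set.
  P2: blocked at fork node N3 ∈ conditioning set.
  P3: blocked at fork node N3 ∈ conditioning set.
{N3} satisfies the backdoor criterion.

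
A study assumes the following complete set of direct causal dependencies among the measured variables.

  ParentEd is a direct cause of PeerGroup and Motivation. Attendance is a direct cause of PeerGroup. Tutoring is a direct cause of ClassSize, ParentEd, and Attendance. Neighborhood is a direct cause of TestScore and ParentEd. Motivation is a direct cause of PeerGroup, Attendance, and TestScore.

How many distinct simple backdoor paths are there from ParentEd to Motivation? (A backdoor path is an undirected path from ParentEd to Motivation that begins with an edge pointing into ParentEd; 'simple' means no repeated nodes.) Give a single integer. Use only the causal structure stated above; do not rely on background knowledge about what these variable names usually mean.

3

A backdoor path from ParentEd to Motivation is any simple undirected path whose first edge points into ParentEd (i.e. leaves ParentEd via a parent).
Parents of ParentEd: {Neighborhood, Tutoring}.
Enumerating:
  P1: ParentEd <- Neighborhood -> TestScore <- Motivation
  P2: ParentEd <- Tutoring -> Attendance <- Motivation
  P3: ParentEd <- Tutoring -> Attendance -> PeerGroup <- Motivation
That exhausts the simple backdoor paths. Count: 3.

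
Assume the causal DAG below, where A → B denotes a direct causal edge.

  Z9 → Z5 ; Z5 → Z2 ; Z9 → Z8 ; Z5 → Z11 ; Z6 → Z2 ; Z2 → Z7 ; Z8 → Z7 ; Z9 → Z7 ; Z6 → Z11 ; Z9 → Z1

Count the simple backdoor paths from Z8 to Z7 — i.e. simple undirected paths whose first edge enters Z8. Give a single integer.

A backdoor path from Z8 to Z7 is any simple undirected path whose first edge points into Z8 (i.e. leaves Z8 via a parent).
Parents of Z8: {Z9}.
Enumerating:
  P1: Z8 <- Z9 -> Z5 -> Z2 -> Z7
  P2: Z8 <- Z9 -> Z5 -> Z11 <- Z6 -> Z2 -> Z7
  P3: Z8 <- Z9 -> Z7
That exhausts the simple backdoor paths. Count: 3.

3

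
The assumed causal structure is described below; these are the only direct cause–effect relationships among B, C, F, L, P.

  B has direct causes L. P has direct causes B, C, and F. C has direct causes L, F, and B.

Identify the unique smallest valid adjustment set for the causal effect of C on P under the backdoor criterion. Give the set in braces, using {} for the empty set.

{B, F}

Variables eligible for adjustment (non-descendants of C, excluding C and P): {B, F, L}.
Backdoor paths from C to P:
  P1: C <- L -> B -> P
  P2: C <- F -> P
  P3: C <- B -> P
The empty set is not sufficient: P1 (C <- L -> B -> P) has no collider blocking it and no conditioned non-collider, so it is open.
Try {B, F}:
  P1: blocked at chain node B ∈ conditioning set.
  P2: blocked at fork node F ∈ conditioning set.
  P3: blocked at fork node B ∈ conditioning set.
{B, F} contains no descendant of C and blocks every backdoor path.
Every element of {B, F} is needed (dropping B leaves P1 open; dropping F leaves P2 open), so no proper subset is valid.
Among all size-2 subsets of the eligible variables, only {B, F} blocks every backdoor path, so it is the unique smallest valid adjustment set.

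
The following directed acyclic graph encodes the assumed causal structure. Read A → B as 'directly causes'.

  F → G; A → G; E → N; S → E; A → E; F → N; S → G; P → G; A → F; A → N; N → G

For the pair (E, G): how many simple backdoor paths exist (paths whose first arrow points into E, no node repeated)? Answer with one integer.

6

A backdoor path from E to G is any simple undirected path whose first edge points into E (i.e. leaves E via a parent).
Parents of E: {A, S}.
Enumerating:
  P1: E <- S -> G
  P2: E <- A -> F -> N -> G
  P3: E <- A -> F -> G
  P4: E <- A -> N <- F -> G
  P5: E <- A -> N -> G
  P6: E <- A -> G
That exhausts the simple backdoor paths. Count: 6.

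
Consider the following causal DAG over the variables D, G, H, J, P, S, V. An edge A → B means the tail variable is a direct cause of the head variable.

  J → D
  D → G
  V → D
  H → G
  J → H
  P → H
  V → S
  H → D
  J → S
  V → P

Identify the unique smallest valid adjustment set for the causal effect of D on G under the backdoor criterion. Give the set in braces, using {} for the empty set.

{H}

Variables eligible for adjustment (non-descendants of D, excluding D and G): {H, J, P, S, V}.
Backdoor paths from D to G:
  P1: D <- V -> P -> H -> G
  P2: D <- V -> S <- J -> H -> G
  P3: D <- J -> H -> G
  P4: D <- J -> S <- V -> P -> H -> G
  P5: D <- H -> G
The empty set is not sufficient: P1 (D <- V -> P -> H -> G) has no collider blocking it and no conditioned non-collider, so it is open.
Try {H}:
  P1: blocked at chain node H ∈ conditioning set.
  P2: blocked at collider S (neither it nor any descendant is in the conditioning set).
  P3: blocked at chain node H ∈ conditioning set.
  P4: blocked at collider S (neither it nor any descendant is in the conditioning set).
  P5: blocked at fork node H ∈ conditioning set.
{H} contains no descendant of D and blocks every backdoor path.
No other singleton works — e.g. {V} leaves P3 open — so {H} is the unique smallest valid adjustment set.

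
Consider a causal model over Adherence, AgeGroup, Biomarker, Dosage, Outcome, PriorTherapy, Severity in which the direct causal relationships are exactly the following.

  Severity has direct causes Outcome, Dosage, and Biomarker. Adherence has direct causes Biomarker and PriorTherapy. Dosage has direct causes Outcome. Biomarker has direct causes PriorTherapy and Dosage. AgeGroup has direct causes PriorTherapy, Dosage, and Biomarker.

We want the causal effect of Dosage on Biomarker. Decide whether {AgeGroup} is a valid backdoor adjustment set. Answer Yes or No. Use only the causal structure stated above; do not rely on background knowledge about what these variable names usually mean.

Backdoor paths from Dosage to Biomarker (paths whose first edge points into Dosage):
  P1: Dosage <- Outcome -> Severity <- Biomarker
Condition 1 (no descendant of Dosage in the set): FAILS — AgeGroup is a descendant of Dosage.
Condition 2 (every backdoor path blocked by {AgeGroup}):
  P1: blocked at collider Severity (neither it nor any descendant is in the conditioning set).
{AgeGroup} does not satisfy the backdoor criterion.

No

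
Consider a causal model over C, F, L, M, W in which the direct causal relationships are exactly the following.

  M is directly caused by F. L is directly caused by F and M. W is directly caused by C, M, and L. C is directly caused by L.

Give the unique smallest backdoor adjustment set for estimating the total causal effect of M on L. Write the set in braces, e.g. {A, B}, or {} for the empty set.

{F}

Variables eligible for adjustment (non-descendants of M, excluding M and L): {F}.
Backdoor paths from M to L:
  P1: M <- F -> L
The empty set is not sufficient: P1 (M <- F -> L) has no collider blocking it and no conditioned non-collider, so it is open.
Try {F}:
  P1: blocked at fork node F ∈ conditioning set.
{F} contains no descendant of M and blocks every backdoor path.
{F} is the unique smallest valid adjustment set.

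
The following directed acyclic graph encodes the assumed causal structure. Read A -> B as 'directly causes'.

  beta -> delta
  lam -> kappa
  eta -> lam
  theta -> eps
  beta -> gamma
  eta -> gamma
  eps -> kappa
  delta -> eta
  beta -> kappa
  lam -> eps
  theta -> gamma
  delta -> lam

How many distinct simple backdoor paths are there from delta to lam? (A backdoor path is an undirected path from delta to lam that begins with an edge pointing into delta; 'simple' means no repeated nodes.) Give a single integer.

A backdoor path from delta to lam is any simple undirected path whose first edge points into delta (i.e. leaves delta via a parent).
Parents of delta: {beta}.
Enumerating:
  P1: delta <- beta -> kappa <- lam
  P2: delta <- beta -> kappa <- eps <- theta -> gamma <- eta -> lam
  P3: delta <- beta -> kappa <- eps <- lam
  P4: delta <- beta -> gamma <- theta -> eps <- lam
  P5: delta <- beta -> gamma <- theta -> eps -> kappa <- lam
  P6: delta <- beta -> gamma <- eta -> lam
That exhausts the simple backdoor paths. Count: 6.

6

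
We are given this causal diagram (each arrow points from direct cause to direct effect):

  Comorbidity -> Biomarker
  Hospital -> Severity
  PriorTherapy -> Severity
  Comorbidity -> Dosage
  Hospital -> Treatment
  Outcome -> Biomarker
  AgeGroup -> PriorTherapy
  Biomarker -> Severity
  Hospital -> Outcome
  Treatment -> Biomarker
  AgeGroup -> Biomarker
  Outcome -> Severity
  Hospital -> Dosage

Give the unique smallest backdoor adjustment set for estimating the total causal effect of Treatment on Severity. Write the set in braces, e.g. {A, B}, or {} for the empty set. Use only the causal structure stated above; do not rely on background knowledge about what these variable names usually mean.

{Hospital}

Variables eligible for adjustment (non-descendants of Treatment, excluding Treatment and Severity): {AgeGroup, Comorbidity, Dosage, Hospital, Outcome, PriorTherapy}.
Backdoor paths from Treatment to Severity:
  P1: Treatment <- Hospital -> Outcome -> Biomarker <- AgeGroup -> PriorTherapy -> Severity
  P2: Treatment <- Hospital -> Outcome -> Biomarker -> Severity
  P3: Treatment <- Hospital -> Outcome -> Severity
  P4: Treatment <- Hospital -> Severity
  P5: Treatment <- Hospital -> Dosage <- Comorbidity -> Biomarker <- Outcome -> Severity
  P6: Treatment <- Hospital -> Dosage <- Comorbidity -> Biomarker <- AgeGroup -> PriorTherapy -> Severity
  P7: Treatment <- Hospital -> Dosage <- Comorbidity -> Biomarker -> Severity
The empty set is not sufficient: P2 (Treatment <- Hospital -> Outcome -> Biomarker -> Severity) has no collider blocking it and no conditioned non-collider, so it is open.
Try {Hospital}:
  P1: blocked at fork node Hospital ∈ conditioning set.
  P2: blocked at fork node Hospital ∈ conditioning set.
  P3: blocked at fork node Hospital ∈ conditioning set.
  P4: blocked at fork node Hospital ∈ conditioning set.
  P5: blocked at fork node Hospital ∈ conditioning set.
  P6: blocked at fork node Hospital ∈ conditioning set.
  P7: blocked at fork node Hospital ∈ conditioning set.
{Hospital} contains no descendant of Treatment and blocks every backdoor path.
No other singleton works — e.g. {Comorbidity} leaves P2 open — so {Hospital} is the unique smallest valid adjustment set.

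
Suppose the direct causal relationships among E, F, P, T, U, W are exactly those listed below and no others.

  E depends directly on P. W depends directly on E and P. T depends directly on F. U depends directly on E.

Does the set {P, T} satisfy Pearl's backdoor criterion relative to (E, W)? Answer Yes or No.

Backdoor paths from E to W (paths whose first edge points into E):
  P1: E <- P -> W
Condition 1 (no descendant of E in the set): holds — descendants of E are {U, W}; none are in {P, T}.
Condition 2 (every backdoor path blocked by {P, T}):
  P1: blocked at fork node P ∈ conditioning set.
{P, T} satisfies the backdoor criterion.

Yes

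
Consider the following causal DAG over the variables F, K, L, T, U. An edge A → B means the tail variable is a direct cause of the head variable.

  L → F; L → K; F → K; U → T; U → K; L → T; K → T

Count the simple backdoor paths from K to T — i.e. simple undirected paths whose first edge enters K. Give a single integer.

A backdoor path from K to T is any simple undirected path whose first edge points into K (i.e. leaves K via a parent).
Parents of K: {F, L, U}.
Enumerating:
  P1: K <- L -> T
  P2: K <- U -> T
  P3: K <- F <- L -> T
That exhausts the simple backdoor paths. Count: 3.

3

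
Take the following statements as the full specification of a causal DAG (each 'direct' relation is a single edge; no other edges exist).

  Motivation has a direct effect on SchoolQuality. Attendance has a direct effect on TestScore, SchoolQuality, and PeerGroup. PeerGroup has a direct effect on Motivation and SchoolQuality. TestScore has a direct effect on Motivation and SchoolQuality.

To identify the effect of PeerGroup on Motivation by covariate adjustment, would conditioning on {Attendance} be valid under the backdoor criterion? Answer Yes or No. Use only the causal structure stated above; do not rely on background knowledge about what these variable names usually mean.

Yes

Backdoor paths from PeerGroup to Motivation (paths whose first edge points into PeerGroup):
  P1: PeerGroup <- Attendance -> TestScore -> Motivation
  P2: PeerGroup <- Attendance -> TestScore -> SchoolQuality <- Motivation
  P3: PeerGroup <- Attendance -> SchoolQuality <- TestScore -> Motivation
  P4: PeerGroup <- Attendance -> SchoolQuality <- Motivation
Condition 1 (no descendant of PeerGroup in the set): holds — descendants of PeerGroup are {Motivation, SchoolQuality}; none are in {Attendance}.
Condition 2 (every backdoor path blocked by {Attendance}):
  P1: blocked at fork node Attendance ∈ conditioning set.
  P2: blocked at fork node Attendance ∈ conditioning set.
  P3: blocked at fork node Attendance ∈ conditioning set.
  P4: blocked at fork node Attendance ∈ conditioning set.
{Attendance} satisfies the backdoor criterion.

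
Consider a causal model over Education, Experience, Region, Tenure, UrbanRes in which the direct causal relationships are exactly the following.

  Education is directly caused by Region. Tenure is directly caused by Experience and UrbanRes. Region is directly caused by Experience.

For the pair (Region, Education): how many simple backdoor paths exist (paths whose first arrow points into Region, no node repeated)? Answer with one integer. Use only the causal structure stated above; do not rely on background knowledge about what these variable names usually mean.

0

A backdoor path from Region to Education is any simple undirected path whose first edge points into Region (i.e. leaves Region via a parent).
Parents of Region: {Experience}.
No simple path from any parent of Region reaches Education without revisiting Region, so there are no backdoor paths.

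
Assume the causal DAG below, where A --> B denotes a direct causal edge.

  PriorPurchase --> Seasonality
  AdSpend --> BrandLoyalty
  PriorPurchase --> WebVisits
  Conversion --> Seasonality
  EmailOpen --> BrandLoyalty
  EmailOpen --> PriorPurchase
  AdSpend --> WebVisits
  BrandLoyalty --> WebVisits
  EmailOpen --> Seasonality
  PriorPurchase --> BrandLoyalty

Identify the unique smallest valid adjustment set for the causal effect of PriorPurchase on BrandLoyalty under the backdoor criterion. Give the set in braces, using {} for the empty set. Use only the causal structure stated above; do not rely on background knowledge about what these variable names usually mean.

{EmailOpen}

Variables eligible for adjustment (non-descendants of PriorPurchase, excluding PriorPurchase and BrandLoyalty): {AdSpend, Conversion, EmailOpen}.
Backdoor paths from PriorPurchase to BrandLoyalty:
  P1: PriorPurchase <- EmailOpen -> BrandLoyalty
The empty set is not sufficient: P1 (PriorPurchase <- EmailOpen -> BrandLoyalty) has no collider blocking it and no conditioned non-collider, so it is open.
Try {EmailOpen}:
  P1: blocked at fork node EmailOpen ∈ conditioning set.
{EmailOpen} contains no descendant of PriorPurchase and blocks every backdoor path.
No other singleton works — e.g. {AdSpend} leaves P1 open — so {EmailOpen} is the unique smallest valid adjustment set.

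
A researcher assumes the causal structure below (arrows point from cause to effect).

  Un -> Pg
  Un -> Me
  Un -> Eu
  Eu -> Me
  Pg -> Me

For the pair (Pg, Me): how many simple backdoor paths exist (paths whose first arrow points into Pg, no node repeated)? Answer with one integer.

2

A backdoor path from Pg to Me is any simple undirected path whose first edge points into Pg (i.e. leaves Pg via a parent).
Parents of Pg: {Un}.
Enumerating:
  P1: Pg <- Un -> Eu -> Me
  P2: Pg <- Un -> Me
That exhausts the simple backdoor paths. Count: 2.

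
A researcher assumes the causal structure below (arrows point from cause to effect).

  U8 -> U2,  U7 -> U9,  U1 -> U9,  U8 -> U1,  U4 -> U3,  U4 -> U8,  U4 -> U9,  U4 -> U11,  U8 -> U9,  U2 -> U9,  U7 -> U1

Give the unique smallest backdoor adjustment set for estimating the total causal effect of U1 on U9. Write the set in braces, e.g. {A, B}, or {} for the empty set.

Variables eligible for adjustment (non-descendants of U1, excluding U1 and U9): {U11, U2, U3, U4, U7, U8}.
Backdoor paths from U1 to U9:
  P1: U1 <- U8 <- U4 -> U9
  P2: U1 <- U8 -> U2 -> U9
  P3: U1 <- U8 -> U9
  P4: U1 <- U7 -> U9
The empty set is not sufficient: P1 (U1 <- U8 <- U4 -> U9) has no collider blocking it and no conditioned non-collider, so it is open.
Try {U7, U8}:
  P1: blocked at chain node U8 ∈ conditioning set.
  P2: blocked at fork node U8 ∈ conditioning set.
  P3: blocked at fork node U8 ∈ conditioning set.
  P4: blocked at fork node U7 ∈ conditioning set.
{U7, U8} contains no descendant of U1 and blocks every backdoor path.
Every element of {U7, U8} is needed (dropping U7 leaves P4 open; dropping U8 leaves P1 open), so no proper subset is valid.
Among all size-2 subsets of the eligible variables, only {U7, U8} blocks every backdoor path, so it is the unique smallest valid adjustment set.

{U7, U8}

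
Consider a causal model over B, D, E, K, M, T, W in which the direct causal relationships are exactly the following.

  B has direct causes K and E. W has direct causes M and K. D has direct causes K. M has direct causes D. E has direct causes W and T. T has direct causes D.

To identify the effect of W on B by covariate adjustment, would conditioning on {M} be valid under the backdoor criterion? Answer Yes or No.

Backdoor paths from W to B (paths whose first edge points into W):
  P1: W <- K -> D -> T -> E -> B
  P2: W <- K -> B
  P3: W <- M <- D <- K -> B
  P4: W <- M <- D -> T -> E -> B
Condition 1 (no descendant of W in the set): holds — descendants of W are {B, E}; none are in {M}.
Condition 2 (every backdoor path blocked by {M}):
  P1: open — no interior node is in the conditioning set.
  P2: open — no interior node is in the conditioning set.
  P3: blocked at chain node M ∈ conditioning set.
  P4: blocked at chain node M ∈ conditioning set.
{M} does not satisfy the backdoor criterion.

No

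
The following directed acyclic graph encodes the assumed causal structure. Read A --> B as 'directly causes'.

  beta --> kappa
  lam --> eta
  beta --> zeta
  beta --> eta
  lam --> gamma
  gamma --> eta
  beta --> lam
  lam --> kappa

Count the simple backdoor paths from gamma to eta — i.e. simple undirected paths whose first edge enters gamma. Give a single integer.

3

A backdoor path from gamma to eta is any simple undirected path whose first edge points into gamma (i.e. leaves gamma via a parent).
Parents of gamma: {lam}.
Enumerating:
  P1: gamma <- lam <- beta -> eta
  P2: gamma <- lam -> kappa <- beta -> eta
  P3: gamma <- lam -> eta
That exhausts the simple backdoor paths. Count: 3.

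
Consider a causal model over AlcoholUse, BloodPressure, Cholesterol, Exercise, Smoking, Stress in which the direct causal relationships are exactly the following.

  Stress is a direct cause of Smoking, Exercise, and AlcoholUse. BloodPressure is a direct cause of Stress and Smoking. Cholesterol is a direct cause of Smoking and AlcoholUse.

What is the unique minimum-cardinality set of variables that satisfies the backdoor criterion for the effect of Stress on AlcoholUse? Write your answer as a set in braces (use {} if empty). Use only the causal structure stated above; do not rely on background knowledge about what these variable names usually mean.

{}

Variables eligible for adjustment (non-descendants of Stress, excluding Stress and AlcoholUse): {BloodPressure, Cholesterol}.
Backdoor paths from Stress to AlcoholUse:
  P1: Stress <- BloodPressure -> Smoking <- Cholesterol -> AlcoholUse
Each backdoor path contains an unconditioned collider, so every path is already blocked with the empty conditioning set:
  P1: blocked at collider Smoking (neither it nor any descendant is in the conditioning set).
The empty set is therefore the unique smallest valid set.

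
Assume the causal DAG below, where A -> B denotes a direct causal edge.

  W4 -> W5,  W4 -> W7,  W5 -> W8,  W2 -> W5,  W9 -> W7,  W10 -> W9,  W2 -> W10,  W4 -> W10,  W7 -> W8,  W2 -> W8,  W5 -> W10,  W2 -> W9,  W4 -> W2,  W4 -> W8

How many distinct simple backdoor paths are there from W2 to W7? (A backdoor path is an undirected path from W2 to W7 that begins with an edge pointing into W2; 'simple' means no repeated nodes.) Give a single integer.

7

A backdoor path from W2 to W7 is any simple undirected path whose first edge points into W2 (i.e. leaves W2 via a parent).
Parents of W2: {W4}.
Enumerating:
  P1: W2 <- W4 -> W5 -> W10 -> W9 -> W7
  P2: W2 <- W4 -> W5 -> W8 <- W7
  P3: W2 <- W4 -> W10 <- W5 -> W8 <- W7
  P4: W2 <- W4 -> W10 -> W9 -> W7
  P5: W2 <- W4 -> W7
  P6: W2 <- W4 -> W8 <- W5 -> W10 -> W9 -> W7
  P7: W2 <- W4 -> W8 <- W7
That exhausts the simple backdoor paths. Count: 7.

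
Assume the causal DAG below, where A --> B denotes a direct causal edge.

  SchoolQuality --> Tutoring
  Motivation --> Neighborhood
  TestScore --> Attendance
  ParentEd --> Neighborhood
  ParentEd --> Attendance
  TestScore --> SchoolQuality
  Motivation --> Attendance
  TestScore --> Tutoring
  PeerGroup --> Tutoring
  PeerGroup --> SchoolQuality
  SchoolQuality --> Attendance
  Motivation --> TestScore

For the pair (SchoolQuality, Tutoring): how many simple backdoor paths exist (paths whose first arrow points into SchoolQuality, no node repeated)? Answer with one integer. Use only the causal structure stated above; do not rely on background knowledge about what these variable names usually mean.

2

A backdoor path from SchoolQuality to Tutoring is any simple undirected path whose first edge points into SchoolQuality (i.e. leaves SchoolQuality via a parent).
Parents of SchoolQuality: {PeerGroup, TestScore}.
Enumerating:
  P1: SchoolQuality <- PeerGroup -> Tutoring
  P2: SchoolQuality <- TestScore -> Tutoring
That exhausts the simple backdoor paths. Count: 2.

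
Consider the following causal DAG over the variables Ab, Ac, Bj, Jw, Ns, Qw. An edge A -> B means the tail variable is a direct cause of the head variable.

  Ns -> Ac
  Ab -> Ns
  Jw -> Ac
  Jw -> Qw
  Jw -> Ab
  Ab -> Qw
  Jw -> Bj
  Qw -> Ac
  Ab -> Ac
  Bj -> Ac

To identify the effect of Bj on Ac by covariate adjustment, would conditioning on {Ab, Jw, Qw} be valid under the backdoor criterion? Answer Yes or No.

Backdoor paths from Bj to Ac (paths whose first edge points into Bj):
  P1: Bj <- Jw -> Ab -> Qw -> Ac
  P2: Bj <- Jw -> Ab -> Ns -> Ac
  P3: Bj <- Jw -> Ab -> Ac
  P4: Bj <- Jw -> Qw <- Ab -> Ns -> Ac
  P5: Bj <- Jw -> Qw <- Ab -> Ac
  P6: Bj <- Jw -> Qw -> Ac
  P7: Bj <- Jw -> Ac
Condition 1 (no descendant of Bj in the set): holds — descendants of Bj are {Ac}; none are in {Ab, Jw, Qw}.
Condition 2 (every backdoor path blocked by {Ab, Jw, Qw}):
  P1: blocked at fork node Jw ∈ conditioning set.
  P2: blocked at fork node Jw ∈ conditioning set.
  P3: blocked at fork node Jw ∈ conditioning set.
  P4: blocked at fork node Jw ∈ conditioning set.
  P5: blocked at fork node Jw ∈ conditioning set.
  P6: blocked at fork node Jw ∈ conditioning set.
  P7: blocked at fork node Jw ∈ conditioning set.
{Ab, Jw, Qw} satisfies the backdoor criterion.

Yes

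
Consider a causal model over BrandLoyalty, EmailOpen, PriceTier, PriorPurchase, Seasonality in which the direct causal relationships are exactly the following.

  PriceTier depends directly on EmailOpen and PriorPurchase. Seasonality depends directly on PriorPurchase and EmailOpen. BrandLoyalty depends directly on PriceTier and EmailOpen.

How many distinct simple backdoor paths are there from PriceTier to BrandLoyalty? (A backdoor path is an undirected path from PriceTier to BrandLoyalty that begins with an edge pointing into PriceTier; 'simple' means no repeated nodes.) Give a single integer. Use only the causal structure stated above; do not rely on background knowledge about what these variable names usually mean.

A backdoor path from PriceTier to BrandLoyalty is any simple undirected path whose first edge points into PriceTier (i.e. leaves PriceTier via a parent).
Parents of PriceTier: {EmailOpen, PriorPurchase}.
Enumerating:
  P1: PriceTier <- PriorPurchase -> Seasonality <- EmailOpen -> BrandLoyalty
  P2: PriceTier <- EmailOpen -> BrandLoyalty
That exhausts the simple backdoor paths. Count: 2.

2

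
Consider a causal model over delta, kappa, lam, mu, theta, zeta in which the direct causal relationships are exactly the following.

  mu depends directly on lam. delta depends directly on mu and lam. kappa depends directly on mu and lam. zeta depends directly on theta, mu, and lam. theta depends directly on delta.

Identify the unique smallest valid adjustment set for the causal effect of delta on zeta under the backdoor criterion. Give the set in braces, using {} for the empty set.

{lam, mu}

Variables eligible for adjustment (non-descendants of delta, excluding delta and zeta): {kappa, lam, mu}.
Backdoor paths from delta to zeta:
  P1: delta <- lam -> mu -> zeta
  P2: delta <- lam -> kappa <- mu -> zeta
  P3: delta <- lam -> zeta
  P4: delta <- mu <- lam -> zeta
  P5: delta <- mu -> kappa <- lam -> zeta
  P6: delta <- mu -> zeta
The empty set is not sufficient: P1 (delta <- lam -> mu -> zeta) has no collider blocking it and no conditioned non-collider, so it is open.
Try {lam, mu}:
  P1: blocked at fork node lam ∈ conditioning set.
  P2: blocked at fork node lam ∈ conditioning set.
  P3: blocked at fork node lam ∈ conditioning set.
  P4: blocked at chain node mu ∈ conditioning set.
  P5: blocked at fork node mu ∈ conditioning set.
  P6: blocked at fork node mu ∈ conditioning set.
{lam, mu} contains no descendant of delta and blocks every backdoor path.
Every element of {lam, mu} is needed (dropping lam leaves P3 open; dropping mu leaves P6 open), so no proper subset is valid.
Among all size-2 subsets of the eligible variables, only {lam, mu} blocks every backdoor path, so it is the unique smallest valid adjustment set.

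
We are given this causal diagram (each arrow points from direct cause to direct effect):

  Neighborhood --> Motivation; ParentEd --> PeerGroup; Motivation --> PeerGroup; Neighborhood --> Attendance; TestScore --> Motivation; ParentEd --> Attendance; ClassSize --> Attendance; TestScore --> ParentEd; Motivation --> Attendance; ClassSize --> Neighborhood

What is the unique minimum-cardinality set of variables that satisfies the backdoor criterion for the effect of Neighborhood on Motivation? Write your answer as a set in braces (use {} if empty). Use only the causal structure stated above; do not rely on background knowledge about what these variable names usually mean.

{}

Variables eligible for adjustment (non-descendants of Neighborhood, excluding Neighborhood and Motivation): {ClassSize, ParentEd, TestScore}.
Backdoor paths from Neighborhood to Motivation:
  P1: Neighborhood <- ClassSize -> Attendance <- Motivation
  P2: Neighborhood <- ClassSize -> Attendance <- ParentEd <- TestScore -> Motivation
  P3: Neighborhood <- ClassSize -> Attendance <- ParentEd -> PeerGroup <- Motivation
Each backdoor path contains an unconditioned collider, so every path is already blocked with the empty conditioning set:
  P1: blocked at collider Attendance (neither it nor any descendant is in the conditioning set).
  P2: blocked at collider Attendance (neither it nor any descendant is in the conditioning set).
  P3: blocked at collider Attendance (neither it nor any descendant is in the conditioning set).
The empty set is therefore the unique smallest valid set.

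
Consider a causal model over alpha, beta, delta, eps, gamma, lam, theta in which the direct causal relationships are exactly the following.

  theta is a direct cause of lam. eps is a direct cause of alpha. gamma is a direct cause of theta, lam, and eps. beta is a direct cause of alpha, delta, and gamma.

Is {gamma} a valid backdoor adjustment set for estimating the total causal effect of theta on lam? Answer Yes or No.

Backdoor paths from theta to lam (paths whose first edge points into theta):
  P1: theta <- gamma -> lam
Condition 1 (no descendant of theta in the set): holds — descendants of theta are {lam}; none are in {gamma}.
Condition 2 (every backdoor path blocked by {gamma}):
  P1: blocked at fork node gamma ∈ conditioning set.
{gamma} satisfies the backdoor criterion.

Yes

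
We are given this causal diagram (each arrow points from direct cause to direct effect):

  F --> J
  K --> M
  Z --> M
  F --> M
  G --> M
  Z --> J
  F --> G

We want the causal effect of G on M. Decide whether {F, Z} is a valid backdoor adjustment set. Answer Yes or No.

Yes

Backdoor paths from G to M (paths whose first edge points into G):
  P1: G <- F -> J <- Z -> M
  P2: G <- F -> M
Condition 1 (no descendant of G in the set): holds — descendants of G are {M}; none are in {F, Z}.
Condition 2 (every backdoor path blocked by {F, Z}):
  P1: blocked at fork node F ∈ conditioning set.
  P2: blocked at fork node F ∈ conditioning set.
{F, Z} satisfies the backdoor criterion.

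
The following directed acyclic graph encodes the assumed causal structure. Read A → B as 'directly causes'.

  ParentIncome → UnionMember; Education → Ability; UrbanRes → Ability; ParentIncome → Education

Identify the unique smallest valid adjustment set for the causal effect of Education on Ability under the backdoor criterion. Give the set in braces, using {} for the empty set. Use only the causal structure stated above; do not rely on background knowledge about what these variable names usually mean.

Variables eligible for adjustment (non-descendants of Education, excluding Education and Ability): {ParentIncome, UnionMember, UrbanRes}.
Backdoor paths from Education to Ability:
  (none)
With no backdoor paths the empty set already satisfies the criterion, and it is trivially minimal.

{}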